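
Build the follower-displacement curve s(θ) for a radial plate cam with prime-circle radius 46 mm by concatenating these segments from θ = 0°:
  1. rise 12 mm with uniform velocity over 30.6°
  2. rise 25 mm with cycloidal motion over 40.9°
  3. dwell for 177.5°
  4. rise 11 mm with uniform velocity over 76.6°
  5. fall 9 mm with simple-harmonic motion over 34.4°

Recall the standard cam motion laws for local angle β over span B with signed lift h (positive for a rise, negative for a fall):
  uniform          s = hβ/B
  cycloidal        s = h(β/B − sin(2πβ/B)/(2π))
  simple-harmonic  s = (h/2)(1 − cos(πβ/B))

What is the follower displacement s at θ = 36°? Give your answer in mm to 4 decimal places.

seg 1 [0°–30.6°] uniform, h=12: full span → s += 12 → s = 12.0000
seg 2 [30.6°–71.5°] cycloidal, h=25: θ=36° here. β=5.4, B=40.9. 25·(0.1320 − sin(2π·0.1320)/(2π)) = 0.3658 → s = 12.3658

12.3658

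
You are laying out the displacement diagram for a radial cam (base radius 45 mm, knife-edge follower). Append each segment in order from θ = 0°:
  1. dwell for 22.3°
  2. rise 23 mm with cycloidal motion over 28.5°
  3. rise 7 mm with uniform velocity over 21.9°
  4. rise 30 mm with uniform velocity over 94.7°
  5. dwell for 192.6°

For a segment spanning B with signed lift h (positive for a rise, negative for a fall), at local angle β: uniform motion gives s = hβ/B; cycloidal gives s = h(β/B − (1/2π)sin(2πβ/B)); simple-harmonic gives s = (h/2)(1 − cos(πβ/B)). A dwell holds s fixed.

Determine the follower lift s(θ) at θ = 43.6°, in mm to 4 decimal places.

seg 1 [0°–22.3°] dwell: s stays 0.0000
seg 2 [22.3°–50.8°] cycloidal, h=23: θ=43.6° here. β=21.3, B=28.5. 23·(0.7474 − sin(2π·0.7474)/(2π)) = 20.8495 → s = 20.8495

20.8495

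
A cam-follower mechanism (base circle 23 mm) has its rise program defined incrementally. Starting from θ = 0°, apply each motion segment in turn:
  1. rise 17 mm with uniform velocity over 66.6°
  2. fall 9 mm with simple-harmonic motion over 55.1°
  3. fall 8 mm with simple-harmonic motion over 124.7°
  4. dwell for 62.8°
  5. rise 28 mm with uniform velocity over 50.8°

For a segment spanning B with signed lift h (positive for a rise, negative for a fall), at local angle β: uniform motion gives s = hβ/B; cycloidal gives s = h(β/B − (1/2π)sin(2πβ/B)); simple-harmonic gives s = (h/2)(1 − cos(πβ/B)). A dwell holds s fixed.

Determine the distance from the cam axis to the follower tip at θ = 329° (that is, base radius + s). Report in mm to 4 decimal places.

seg 1 [0°–66.6°] uniform, h=17: full span → s += 17 → s = 17.0000
seg 2 [66.6°–121.7°] simple-harmonic, h=-9: full span → s += -9 → s = 8.0000
seg 3 [121.7°–246.4°] simple-harmonic, h=-8: full span → s += -8 → s = 0.0000
seg 4 [246.4°–309.2°] dwell: s stays 0.0000
seg 5 [309.2°–360°] uniform, h=28: θ=329° here. β=19.8, B=50.8. 28·19.8/50.8 = 10.9134 → s = 10.9134
radial distance = base radius + s = 23 + 10.9134 = 33.9134

33.9134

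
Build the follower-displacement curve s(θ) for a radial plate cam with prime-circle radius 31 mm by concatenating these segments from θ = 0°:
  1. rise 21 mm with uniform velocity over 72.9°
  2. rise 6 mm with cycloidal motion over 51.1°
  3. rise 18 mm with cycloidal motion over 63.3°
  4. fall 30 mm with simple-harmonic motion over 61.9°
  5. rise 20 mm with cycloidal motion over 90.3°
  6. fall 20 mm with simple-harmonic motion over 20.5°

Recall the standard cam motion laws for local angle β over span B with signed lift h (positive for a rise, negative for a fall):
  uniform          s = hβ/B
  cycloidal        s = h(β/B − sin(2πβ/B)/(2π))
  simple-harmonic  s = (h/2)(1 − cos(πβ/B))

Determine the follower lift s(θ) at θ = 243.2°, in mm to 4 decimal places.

seg 1 [0°–72.9°] uniform, h=21: full span → s += 21 → s = 21.0000
seg 2 [72.9°–124°] cycloidal, h=6: full span → s += 6 → s = 27.0000
seg 3 [124°–187.3°] cycloidal, h=18: full span → s += 18 → s = 45.0000
seg 4 [187.3°–249.2°] simple-harmonic, h=-30: θ=243.2° here. β=55.9, B=61.9. -30/2·(1 − cos(π·0.9031)) = -29.3099 → s = 15.6901

15.6901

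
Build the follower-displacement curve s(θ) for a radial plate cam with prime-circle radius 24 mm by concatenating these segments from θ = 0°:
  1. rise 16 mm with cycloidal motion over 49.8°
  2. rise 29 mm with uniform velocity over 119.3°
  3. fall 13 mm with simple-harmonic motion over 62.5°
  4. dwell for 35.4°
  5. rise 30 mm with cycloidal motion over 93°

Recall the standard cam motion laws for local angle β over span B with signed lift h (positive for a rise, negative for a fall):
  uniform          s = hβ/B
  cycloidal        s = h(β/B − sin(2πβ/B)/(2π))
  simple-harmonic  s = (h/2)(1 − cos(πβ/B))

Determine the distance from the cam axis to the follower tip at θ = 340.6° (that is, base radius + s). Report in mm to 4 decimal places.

seg 1 [0°–49.8°] cycloidal, h=16: full span → s += 16 → s = 16.0000
seg 2 [49.8°–169.1°] uniform, h=29: full span → s += 29 → s = 45.0000
seg 3 [169.1°–231.6°] simple-harmonic, h=-13: full span → s += -13 → s = 32.0000
seg 4 [231.6°–267°] dwell: s stays 32.0000
seg 5 [267°–360°] cycloidal, h=30: θ=340.6° here. β=73.6, B=93. 30·(0.7914 − sin(2π·0.7914)/(2π)) = 28.3560 → s = 60.3560
radial distance = base radius + s = 24 + 60.3560 = 84.3560

84.3560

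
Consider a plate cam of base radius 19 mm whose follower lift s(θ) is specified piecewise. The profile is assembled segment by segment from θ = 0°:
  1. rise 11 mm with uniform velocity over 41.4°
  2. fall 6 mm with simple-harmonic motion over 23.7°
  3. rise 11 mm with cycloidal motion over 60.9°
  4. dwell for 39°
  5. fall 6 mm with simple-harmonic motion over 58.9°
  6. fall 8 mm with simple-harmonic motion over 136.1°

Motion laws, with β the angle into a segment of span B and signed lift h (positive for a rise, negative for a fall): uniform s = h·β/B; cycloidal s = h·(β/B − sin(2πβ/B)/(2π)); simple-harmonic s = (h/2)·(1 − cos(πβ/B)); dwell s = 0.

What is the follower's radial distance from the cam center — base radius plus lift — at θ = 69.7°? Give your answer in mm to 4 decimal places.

seg 1 [0°–41.4°] uniform, h=11: full span → s += 11 → s = 11.0000
seg 2 [41.4°–65.1°] simple-harmonic, h=-6: full span → s += -6 → s = 5.0000
seg 3 [65.1°–126°] cycloidal, h=11: θ=69.7° here. β=4.6, B=60.9. 11·(0.0755 − sin(2π·0.0755)/(2π)) = 0.0308 → s = 5.0308
radial distance = base radius + s = 19 + 5.0308 = 24.0308

24.0308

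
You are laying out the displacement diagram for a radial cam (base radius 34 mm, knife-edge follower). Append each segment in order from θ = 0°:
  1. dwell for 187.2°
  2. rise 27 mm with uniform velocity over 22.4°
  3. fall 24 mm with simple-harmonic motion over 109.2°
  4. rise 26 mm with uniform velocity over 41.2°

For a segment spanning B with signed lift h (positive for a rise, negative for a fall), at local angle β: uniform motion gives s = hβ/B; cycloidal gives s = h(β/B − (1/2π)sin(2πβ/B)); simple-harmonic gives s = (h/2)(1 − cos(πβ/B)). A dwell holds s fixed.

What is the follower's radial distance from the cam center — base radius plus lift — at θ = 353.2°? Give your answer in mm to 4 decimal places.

seg 1 [0°–187.2°] dwell: s stays 0.0000
seg 2 [187.2°–209.6°] uniform, h=27: full span → s += 27 → s = 27.0000
seg 3 [209.6°–318.8°] simple-harmonic, h=-24: full span → s += -24 → s = 3.0000
seg 4 [318.8°–360°] uniform, h=26: θ=353.2° here. β=34.4, B=41.2. 26·34.4/41.2 = 21.7087 → s = 24.7087
radial distance = base radius + s = 34 + 24.7087 = 58.7087

58.7087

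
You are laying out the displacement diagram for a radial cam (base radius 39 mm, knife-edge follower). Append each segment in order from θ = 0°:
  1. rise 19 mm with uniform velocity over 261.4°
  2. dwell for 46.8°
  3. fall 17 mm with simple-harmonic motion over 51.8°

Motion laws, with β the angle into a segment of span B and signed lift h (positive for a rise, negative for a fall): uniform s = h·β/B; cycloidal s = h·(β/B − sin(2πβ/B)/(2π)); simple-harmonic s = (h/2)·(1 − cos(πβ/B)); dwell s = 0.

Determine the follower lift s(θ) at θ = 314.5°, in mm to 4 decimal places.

seg 1 [0°–261.4°] uniform, h=19: full span → s += 19 → s = 19.0000
seg 2 [261.4°–308.2°] dwell: s stays 19.0000
seg 3 [308.2°–360°] simple-harmonic, h=-17: θ=314.5° here. β=6.3, B=51.8. -17/2·(1 − cos(π·0.1216)) = -0.6129 → s = 18.3871

18.3871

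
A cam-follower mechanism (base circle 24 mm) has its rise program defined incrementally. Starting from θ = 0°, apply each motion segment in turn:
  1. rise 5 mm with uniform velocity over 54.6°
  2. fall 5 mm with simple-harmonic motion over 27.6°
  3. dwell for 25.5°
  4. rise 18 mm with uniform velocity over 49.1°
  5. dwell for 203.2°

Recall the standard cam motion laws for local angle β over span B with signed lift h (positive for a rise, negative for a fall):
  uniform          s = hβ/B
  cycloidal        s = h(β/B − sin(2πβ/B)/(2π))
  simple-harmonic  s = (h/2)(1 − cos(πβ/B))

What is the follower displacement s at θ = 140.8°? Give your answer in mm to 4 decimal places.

seg 1 [0°–54.6°] uniform, h=5: full span → s += 5 → s = 5.0000
seg 2 [54.6°–82.2°] simple-harmonic, h=-5: full span → s += -5 → s = 0.0000
seg 3 [82.2°–107.7°] dwell: s stays 0.0000
seg 4 [107.7°–156.8°] uniform, h=18: θ=140.8° here. β=33.1, B=49.1. 18·33.1/49.1 = 12.1344 → s = 12.1344

12.1344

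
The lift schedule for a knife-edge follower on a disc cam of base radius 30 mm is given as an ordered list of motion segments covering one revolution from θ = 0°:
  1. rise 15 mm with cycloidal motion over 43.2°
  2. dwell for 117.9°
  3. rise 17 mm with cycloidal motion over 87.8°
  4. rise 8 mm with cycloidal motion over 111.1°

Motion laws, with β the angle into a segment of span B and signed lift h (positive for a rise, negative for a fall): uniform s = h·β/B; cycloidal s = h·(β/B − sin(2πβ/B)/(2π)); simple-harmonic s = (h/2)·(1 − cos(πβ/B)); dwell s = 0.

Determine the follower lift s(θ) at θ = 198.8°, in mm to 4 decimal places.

seg 1 [0°–43.2°] cycloidal, h=15: full span → s += 15 → s = 15.0000
seg 2 [43.2°–161.1°] dwell: s stays 15.0000
seg 3 [161.1°–248.9°] cycloidal, h=17: θ=198.8° here. β=37.7, B=87.8. 17·(0.4294 − sin(2π·0.4294)/(2π)) = 6.1381 → s = 21.1381

21.1381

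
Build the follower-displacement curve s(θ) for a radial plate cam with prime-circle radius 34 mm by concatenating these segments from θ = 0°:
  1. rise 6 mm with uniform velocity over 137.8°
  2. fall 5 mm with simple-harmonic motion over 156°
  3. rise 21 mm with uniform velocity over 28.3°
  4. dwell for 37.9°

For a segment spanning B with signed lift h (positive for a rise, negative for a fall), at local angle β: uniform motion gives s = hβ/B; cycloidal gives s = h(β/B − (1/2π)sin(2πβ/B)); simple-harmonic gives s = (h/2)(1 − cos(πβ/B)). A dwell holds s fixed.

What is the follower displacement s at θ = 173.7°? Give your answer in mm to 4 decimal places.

seg 1 [0°–137.8°] uniform, h=6: full span → s += 6 → s = 6.0000
seg 2 [137.8°–293.8°] simple-harmonic, h=-5: θ=173.7° here. β=35.9, B=156. -5/2·(1 − cos(π·0.2301)) = -0.6254 → s = 5.3746

5.3746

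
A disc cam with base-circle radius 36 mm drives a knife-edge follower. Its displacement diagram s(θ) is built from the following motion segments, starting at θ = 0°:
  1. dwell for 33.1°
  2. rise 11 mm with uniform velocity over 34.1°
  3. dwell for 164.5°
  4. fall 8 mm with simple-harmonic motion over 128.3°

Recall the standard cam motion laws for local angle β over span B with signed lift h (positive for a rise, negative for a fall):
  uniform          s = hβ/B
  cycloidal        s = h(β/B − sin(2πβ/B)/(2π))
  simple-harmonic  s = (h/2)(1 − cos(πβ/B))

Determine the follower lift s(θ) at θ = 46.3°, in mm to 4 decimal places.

seg 1 [0°–33.1°] dwell: s stays 0.0000
seg 2 [33.1°–67.2°] uniform, h=11: θ=46.3° here. β=13.2, B=34.1. 11·13.2/34.1 = 4.2581 → s = 4.2581

4.2581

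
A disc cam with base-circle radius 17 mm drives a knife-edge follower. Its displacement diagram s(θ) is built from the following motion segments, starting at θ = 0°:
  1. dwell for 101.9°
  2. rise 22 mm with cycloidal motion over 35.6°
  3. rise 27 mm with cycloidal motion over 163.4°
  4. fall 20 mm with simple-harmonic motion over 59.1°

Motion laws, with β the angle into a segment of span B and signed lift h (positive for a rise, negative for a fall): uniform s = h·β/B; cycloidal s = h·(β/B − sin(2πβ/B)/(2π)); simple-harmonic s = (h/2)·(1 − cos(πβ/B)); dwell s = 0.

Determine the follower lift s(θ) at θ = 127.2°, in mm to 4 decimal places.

seg 1 [0°–101.9°] dwell: s stays 0.0000
seg 2 [101.9°–137.5°] cycloidal, h=22: θ=127.2° here. β=25.3, B=35.6. 22·(0.7107 − sin(2π·0.7107)/(2π)) = 19.0299 → s = 19.0299

19.0299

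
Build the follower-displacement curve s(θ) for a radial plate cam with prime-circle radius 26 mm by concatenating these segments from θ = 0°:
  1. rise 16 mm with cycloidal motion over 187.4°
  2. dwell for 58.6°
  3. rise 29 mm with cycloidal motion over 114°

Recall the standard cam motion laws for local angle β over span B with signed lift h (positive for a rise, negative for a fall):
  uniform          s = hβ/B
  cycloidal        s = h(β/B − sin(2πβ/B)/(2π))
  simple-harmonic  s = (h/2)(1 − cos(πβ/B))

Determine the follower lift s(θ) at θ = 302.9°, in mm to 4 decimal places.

seg 1 [0°–187.4°] cycloidal, h=16: full span → s += 16 → s = 16.0000
seg 2 [187.4°–246°] dwell: s stays 16.0000
seg 3 [246°–360°] cycloidal, h=29: θ=302.9° here. β=56.9, B=114. 29·(0.4991 − sin(2π·0.4991)/(2π)) = 14.4491 → s = 30.4491

30.4491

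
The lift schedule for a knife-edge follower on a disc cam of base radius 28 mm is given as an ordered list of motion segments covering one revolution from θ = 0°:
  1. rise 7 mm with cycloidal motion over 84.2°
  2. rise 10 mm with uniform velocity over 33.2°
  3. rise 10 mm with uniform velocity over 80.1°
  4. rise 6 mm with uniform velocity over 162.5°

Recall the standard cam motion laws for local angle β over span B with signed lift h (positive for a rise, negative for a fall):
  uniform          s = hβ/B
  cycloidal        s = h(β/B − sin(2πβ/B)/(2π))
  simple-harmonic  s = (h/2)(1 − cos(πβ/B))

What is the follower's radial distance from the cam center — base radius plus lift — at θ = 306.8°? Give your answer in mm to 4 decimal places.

seg 1 [0°–84.2°] cycloidal, h=7: full span → s += 7 → s = 7.0000
seg 2 [84.2°–117.4°] uniform, h=10: full span → s += 10 → s = 17.0000
seg 3 [117.4°–197.5°] uniform, h=10: full span → s += 10 → s = 27.0000
seg 4 [197.5°–360°] uniform, h=6: θ=306.8° here. β=109.3, B=162.5. 6·109.3/162.5 = 4.0357 → s = 31.0357
radial distance = base radius + s = 28 + 31.0357 = 59.0357

59.0357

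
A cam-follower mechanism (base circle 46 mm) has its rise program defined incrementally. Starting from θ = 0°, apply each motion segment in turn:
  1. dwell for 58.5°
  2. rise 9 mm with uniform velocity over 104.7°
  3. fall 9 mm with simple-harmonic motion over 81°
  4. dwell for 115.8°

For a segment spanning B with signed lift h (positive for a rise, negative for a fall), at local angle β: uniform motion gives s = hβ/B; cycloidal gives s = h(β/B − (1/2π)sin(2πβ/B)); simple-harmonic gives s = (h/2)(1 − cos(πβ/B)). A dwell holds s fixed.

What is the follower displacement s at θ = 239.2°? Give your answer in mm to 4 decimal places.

seg 1 [0°–58.5°] dwell: s stays 0.0000
seg 2 [58.5°–163.2°] uniform, h=9: full span → s += 9 → s = 9.0000
seg 3 [163.2°–244.2°] simple-harmonic, h=-9: θ=239.2° here. β=76, B=81. -9/2·(1 − cos(π·0.9383)) = -8.9156 → s = 0.0844

0.0844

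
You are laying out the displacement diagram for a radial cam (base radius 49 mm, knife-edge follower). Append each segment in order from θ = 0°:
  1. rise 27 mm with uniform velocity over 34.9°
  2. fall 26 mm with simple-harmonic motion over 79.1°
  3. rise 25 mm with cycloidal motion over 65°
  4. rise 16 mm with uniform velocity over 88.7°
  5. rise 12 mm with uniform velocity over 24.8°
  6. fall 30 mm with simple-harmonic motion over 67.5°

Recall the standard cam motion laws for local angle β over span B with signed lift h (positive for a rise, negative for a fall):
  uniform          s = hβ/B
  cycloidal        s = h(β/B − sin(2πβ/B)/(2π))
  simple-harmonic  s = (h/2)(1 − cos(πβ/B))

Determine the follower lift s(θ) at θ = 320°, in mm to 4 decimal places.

seg 1 [0°–34.9°] uniform, h=27: full span → s += 27 → s = 27.0000
seg 2 [34.9°–114°] simple-harmonic, h=-26: full span → s += -26 → s = 1.0000
seg 3 [114°–179°] cycloidal, h=25: full span → s += 25 → s = 26.0000
seg 4 [179°–267.7°] uniform, h=16: full span → s += 16 → s = 42.0000
seg 5 [267.7°–292.5°] uniform, h=12: full span → s += 12 → s = 54.0000
seg 6 [292.5°–360°] simple-harmonic, h=-30: θ=320° here. β=27.5, B=67.5. -30/2·(1 − cos(π·0.4074)) = -10.6980 → s = 43.3020

43.3020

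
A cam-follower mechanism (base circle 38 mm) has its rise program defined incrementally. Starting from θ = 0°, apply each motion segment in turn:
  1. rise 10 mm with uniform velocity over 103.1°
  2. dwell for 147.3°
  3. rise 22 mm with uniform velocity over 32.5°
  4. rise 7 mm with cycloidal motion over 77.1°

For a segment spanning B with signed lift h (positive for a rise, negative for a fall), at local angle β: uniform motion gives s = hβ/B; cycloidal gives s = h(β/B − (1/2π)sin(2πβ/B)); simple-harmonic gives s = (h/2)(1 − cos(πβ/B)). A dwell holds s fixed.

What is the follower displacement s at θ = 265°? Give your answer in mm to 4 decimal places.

seg 1 [0°–103.1°] uniform, h=10: full span → s += 10 → s = 10.0000
seg 2 [103.1°–250.4°] dwell: s stays 10.0000
seg 3 [250.4°–282.9°] uniform, h=22: θ=265° here. β=14.6, B=32.5. 22·14.6/32.5 = 9.8831 → s = 19.8831

19.8831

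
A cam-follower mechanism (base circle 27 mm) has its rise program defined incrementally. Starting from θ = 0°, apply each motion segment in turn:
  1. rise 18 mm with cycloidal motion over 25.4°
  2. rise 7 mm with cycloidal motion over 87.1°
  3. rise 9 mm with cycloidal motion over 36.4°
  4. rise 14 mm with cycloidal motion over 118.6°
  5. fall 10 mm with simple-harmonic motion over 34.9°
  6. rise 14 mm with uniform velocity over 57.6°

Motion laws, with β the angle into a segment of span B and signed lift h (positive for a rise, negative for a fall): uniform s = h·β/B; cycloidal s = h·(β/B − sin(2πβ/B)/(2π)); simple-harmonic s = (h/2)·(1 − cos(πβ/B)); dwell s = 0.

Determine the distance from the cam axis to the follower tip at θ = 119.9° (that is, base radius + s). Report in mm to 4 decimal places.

seg 1 [0°–25.4°] cycloidal, h=18: full span → s += 18 → s = 18.0000
seg 2 [25.4°–112.5°] cycloidal, h=7: full span → s += 7 → s = 25.0000
seg 3 [112.5°–148.9°] cycloidal, h=9: θ=119.9° here. β=7.4, B=36.4. 9·(0.2033 − sin(2π·0.2033)/(2π)) = 0.4585 → s = 25.4585
radial distance = base radius + s = 27 + 25.4585 = 52.4585

52.4585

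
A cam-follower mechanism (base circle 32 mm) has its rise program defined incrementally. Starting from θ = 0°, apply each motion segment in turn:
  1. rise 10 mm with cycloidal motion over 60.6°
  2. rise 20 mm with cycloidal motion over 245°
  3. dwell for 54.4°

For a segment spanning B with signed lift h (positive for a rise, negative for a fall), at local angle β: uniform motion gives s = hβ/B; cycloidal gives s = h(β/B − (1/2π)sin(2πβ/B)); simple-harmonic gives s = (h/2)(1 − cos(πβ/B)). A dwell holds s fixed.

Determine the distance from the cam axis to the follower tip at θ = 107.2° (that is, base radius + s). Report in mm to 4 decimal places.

seg 1 [0°–60.6°] cycloidal, h=10: full span → s += 10 → s = 10.0000
seg 2 [60.6°–305.6°] cycloidal, h=20: θ=107.2° here. β=46.6, B=245. 20·(0.1902 − sin(2π·0.1902)/(2π)) = 0.8430 → s = 10.8430
radial distance = base radius + s = 32 + 10.8430 = 42.8430

42.8430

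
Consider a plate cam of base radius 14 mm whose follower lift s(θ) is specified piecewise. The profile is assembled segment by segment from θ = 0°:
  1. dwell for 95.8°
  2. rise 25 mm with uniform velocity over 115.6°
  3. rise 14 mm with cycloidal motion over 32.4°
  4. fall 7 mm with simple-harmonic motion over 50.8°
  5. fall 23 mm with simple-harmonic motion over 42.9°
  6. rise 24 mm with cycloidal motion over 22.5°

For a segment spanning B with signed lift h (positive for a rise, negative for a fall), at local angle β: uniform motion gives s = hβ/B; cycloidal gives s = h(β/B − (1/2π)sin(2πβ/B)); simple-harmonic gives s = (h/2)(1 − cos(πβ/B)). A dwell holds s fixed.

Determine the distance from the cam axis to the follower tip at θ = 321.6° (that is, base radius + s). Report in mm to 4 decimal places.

seg 1 [0°–95.8°] dwell: s stays 0.0000
seg 2 [95.8°–211.4°] uniform, h=25: full span → s += 25 → s = 25.0000
seg 3 [211.4°–243.8°] cycloidal, h=14: full span → s += 14 → s = 39.0000
seg 4 [243.8°–294.6°] simple-harmonic, h=-7: full span → s += -7 → s = 32.0000
seg 5 [294.6°–337.5°] simple-harmonic, h=-23: θ=321.6° here. β=27, B=42.9. -23/2·(1 − cos(π·0.6294)) = -16.0463 → s = 15.9537
radial distance = base radius + s = 14 + 15.9537 = 29.9537

29.9537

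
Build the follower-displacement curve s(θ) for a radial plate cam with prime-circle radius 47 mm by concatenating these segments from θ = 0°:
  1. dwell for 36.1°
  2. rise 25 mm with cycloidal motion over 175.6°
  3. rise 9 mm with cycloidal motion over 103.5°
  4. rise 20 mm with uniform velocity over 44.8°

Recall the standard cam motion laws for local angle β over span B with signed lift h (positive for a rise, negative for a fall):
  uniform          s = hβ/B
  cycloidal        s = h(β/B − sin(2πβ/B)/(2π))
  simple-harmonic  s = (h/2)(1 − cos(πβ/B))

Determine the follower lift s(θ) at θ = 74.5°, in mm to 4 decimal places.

seg 1 [0°–36.1°] dwell: s stays 0.0000
seg 2 [36.1°–211.7°] cycloidal, h=25: θ=74.5° here. β=38.4, B=175.6. 25·(0.2187 − sin(2π·0.2187)/(2π)) = 1.5649 → s = 1.5649

1.5649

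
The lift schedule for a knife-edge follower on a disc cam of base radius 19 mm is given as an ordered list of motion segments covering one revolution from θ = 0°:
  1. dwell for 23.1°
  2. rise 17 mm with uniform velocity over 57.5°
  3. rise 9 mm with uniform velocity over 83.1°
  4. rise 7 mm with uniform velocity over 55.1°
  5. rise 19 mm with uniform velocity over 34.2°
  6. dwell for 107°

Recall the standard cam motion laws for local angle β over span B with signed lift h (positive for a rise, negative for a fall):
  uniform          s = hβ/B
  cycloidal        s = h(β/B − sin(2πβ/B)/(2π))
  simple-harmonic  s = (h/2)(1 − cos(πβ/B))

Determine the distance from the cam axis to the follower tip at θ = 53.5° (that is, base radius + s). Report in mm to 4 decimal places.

seg 1 [0°–23.1°] dwell: s stays 0.0000
seg 2 [23.1°–80.6°] uniform, h=17: θ=53.5° here. β=30.4, B=57.5. 17·30.4/57.5 = 8.9878 → s = 8.9878
radial distance = base radius + s = 19 + 8.9878 = 27.9878

27.9878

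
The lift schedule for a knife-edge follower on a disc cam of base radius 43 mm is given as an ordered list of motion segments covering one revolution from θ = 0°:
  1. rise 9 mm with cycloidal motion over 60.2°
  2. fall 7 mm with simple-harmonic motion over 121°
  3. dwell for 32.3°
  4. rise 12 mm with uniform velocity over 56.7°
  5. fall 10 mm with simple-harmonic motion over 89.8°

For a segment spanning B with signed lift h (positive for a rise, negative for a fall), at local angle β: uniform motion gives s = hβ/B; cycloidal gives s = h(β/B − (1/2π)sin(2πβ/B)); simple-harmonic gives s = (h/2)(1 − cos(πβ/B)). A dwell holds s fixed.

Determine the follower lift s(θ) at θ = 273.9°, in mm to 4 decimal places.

seg 1 [0°–60.2°] cycloidal, h=9: full span → s += 9 → s = 9.0000
seg 2 [60.2°–181.2°] simple-harmonic, h=-7: full span → s += -7 → s = 2.0000
seg 3 [181.2°–213.5°] dwell: s stays 2.0000
seg 4 [213.5°–270.2°] uniform, h=12: full span → s += 12 → s = 14.0000
seg 5 [270.2°–360°] simple-harmonic, h=-10: θ=273.9° here. β=3.7, B=89.8. -10/2·(1 − cos(π·0.0412)) = -0.0418 → s = 13.9582

13.9582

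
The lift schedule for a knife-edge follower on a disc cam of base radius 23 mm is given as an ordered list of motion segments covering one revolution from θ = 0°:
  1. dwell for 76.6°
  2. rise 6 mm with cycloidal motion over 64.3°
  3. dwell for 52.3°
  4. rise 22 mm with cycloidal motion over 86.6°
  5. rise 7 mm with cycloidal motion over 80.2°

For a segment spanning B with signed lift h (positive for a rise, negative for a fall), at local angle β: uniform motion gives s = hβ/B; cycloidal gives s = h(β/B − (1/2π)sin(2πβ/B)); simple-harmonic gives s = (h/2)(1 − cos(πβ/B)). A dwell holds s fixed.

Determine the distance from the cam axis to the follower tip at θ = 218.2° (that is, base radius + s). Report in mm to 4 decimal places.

seg 1 [0°–76.6°] dwell: s stays 0.0000
seg 2 [76.6°–140.9°] cycloidal, h=6: full span → s += 6 → s = 6.0000
seg 3 [140.9°–193.2°] dwell: s stays 6.0000
seg 4 [193.2°–279.8°] cycloidal, h=22: θ=218.2° here. β=25, B=86.6. 22·(0.2887 − sin(2π·0.2887)/(2π)) = 2.9525 → s = 8.9525
radial distance = base radius + s = 23 + 8.9525 = 31.9525

31.9525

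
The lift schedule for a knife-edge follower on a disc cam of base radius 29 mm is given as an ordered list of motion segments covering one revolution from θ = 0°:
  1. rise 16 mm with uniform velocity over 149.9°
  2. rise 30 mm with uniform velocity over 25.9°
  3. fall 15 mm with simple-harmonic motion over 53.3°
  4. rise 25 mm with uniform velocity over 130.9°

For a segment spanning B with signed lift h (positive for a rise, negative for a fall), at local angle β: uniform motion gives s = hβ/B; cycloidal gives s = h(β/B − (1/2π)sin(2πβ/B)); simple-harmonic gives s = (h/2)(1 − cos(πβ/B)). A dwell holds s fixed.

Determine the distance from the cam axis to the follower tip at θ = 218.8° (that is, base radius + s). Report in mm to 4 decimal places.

seg 1 [0°–149.9°] uniform, h=16: full span → s += 16 → s = 16.0000
seg 2 [149.9°–175.8°] uniform, h=30: full span → s += 30 → s = 46.0000
seg 3 [175.8°–229.1°] simple-harmonic, h=-15: θ=218.8° here. β=43, B=53.3. -15/2·(1 − cos(π·0.8068)) = -13.6598 → s = 32.3402
radial distance = base radius + s = 29 + 32.3402 = 61.3402

61.3402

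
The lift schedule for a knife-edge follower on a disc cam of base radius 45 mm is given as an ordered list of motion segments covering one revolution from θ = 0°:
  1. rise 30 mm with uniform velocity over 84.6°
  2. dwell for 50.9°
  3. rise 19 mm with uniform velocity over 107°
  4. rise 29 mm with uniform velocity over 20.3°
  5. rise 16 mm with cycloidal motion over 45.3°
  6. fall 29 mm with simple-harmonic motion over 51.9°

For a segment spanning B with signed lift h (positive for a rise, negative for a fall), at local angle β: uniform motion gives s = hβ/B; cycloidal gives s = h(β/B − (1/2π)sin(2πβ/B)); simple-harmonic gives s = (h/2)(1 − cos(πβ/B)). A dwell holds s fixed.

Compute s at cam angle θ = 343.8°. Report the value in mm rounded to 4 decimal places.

seg 1 [0°–84.6°] uniform, h=30: full span → s += 30 → s = 30.0000
seg 2 [84.6°–135.5°] dwell: s stays 30.0000
seg 3 [135.5°–242.5°] uniform, h=19: full span → s += 19 → s = 49.0000
seg 4 [242.5°–262.8°] uniform, h=29: full span → s += 29 → s = 78.0000
seg 5 [262.8°–308.1°] cycloidal, h=16: full span → s += 16 → s = 94.0000
seg 6 [308.1°–360°] simple-harmonic, h=-29: θ=343.8° here. β=35.7, B=51.9. -29/2·(1 − cos(π·0.6879)) = -22.5694 → s = 71.4306

71.4306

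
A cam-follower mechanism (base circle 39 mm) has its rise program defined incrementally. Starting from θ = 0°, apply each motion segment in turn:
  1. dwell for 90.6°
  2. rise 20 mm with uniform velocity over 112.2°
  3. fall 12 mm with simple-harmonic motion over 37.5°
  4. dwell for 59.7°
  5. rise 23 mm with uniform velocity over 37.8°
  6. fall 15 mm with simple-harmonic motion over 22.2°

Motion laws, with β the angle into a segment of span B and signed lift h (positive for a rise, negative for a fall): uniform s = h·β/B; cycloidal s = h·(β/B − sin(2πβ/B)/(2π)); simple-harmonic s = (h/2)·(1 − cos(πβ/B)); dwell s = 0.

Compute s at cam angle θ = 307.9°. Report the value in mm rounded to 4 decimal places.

seg 1 [0°–90.6°] dwell: s stays 0.0000
seg 2 [90.6°–202.8°] uniform, h=20: full span → s += 20 → s = 20.0000
seg 3 [202.8°–240.3°] simple-harmonic, h=-12: full span → s += -12 → s = 8.0000
seg 4 [240.3°–300°] dwell: s stays 8.0000
seg 5 [300°–337.8°] uniform, h=23: θ=307.9° here. β=7.9, B=37.8. 23·7.9/37.8 = 4.8069 → s = 12.8069

12.8069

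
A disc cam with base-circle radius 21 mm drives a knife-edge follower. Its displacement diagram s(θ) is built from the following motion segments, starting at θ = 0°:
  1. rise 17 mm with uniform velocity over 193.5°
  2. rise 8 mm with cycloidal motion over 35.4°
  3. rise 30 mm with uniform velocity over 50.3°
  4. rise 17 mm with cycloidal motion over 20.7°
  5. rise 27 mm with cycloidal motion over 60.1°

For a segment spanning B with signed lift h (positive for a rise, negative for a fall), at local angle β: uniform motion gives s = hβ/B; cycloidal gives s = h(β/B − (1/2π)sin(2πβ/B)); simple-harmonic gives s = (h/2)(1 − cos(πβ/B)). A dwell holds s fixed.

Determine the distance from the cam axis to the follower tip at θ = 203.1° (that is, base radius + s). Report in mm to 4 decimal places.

seg 1 [0°–193.5°] uniform, h=17: full span → s += 17 → s = 17.0000
seg 2 [193.5°–228.9°] cycloidal, h=8: θ=203.1° here. β=9.6, B=35.4. 8·(0.2712 − sin(2π·0.2712)/(2π)) = 0.9075 → s = 17.9075
radial distance = base radius + s = 21 + 17.9075 = 38.9075

38.9075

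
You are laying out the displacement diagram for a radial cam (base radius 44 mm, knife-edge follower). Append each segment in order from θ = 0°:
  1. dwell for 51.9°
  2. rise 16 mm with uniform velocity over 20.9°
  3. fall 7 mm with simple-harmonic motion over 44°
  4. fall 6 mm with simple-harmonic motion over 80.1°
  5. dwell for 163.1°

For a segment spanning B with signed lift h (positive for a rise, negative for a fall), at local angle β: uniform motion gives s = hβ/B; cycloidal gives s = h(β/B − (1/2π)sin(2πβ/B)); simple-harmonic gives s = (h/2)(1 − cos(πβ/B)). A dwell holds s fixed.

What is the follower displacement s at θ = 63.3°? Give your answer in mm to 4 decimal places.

seg 1 [0°–51.9°] dwell: s stays 0.0000
seg 2 [51.9°–72.8°] uniform, h=16: θ=63.3° here. β=11.4, B=20.9. 16·11.4/20.9 = 8.7273 → s = 8.7273

8.7273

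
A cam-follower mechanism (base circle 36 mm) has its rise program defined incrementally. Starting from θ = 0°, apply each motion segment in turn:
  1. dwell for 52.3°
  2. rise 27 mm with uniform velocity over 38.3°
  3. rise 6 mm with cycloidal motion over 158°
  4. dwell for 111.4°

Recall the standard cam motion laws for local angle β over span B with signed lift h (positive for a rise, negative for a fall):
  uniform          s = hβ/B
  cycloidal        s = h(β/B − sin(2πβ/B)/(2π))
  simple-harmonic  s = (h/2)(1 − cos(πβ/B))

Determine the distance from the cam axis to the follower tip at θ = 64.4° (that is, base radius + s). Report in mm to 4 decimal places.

seg 1 [0°–52.3°] dwell: s stays 0.0000
seg 2 [52.3°–90.6°] uniform, h=27: θ=64.4° here. β=12.1, B=38.3. 27·12.1/38.3 = 8.5300 → s = 8.5300
radial distance = base radius + s = 36 + 8.5300 = 44.5300

44.5300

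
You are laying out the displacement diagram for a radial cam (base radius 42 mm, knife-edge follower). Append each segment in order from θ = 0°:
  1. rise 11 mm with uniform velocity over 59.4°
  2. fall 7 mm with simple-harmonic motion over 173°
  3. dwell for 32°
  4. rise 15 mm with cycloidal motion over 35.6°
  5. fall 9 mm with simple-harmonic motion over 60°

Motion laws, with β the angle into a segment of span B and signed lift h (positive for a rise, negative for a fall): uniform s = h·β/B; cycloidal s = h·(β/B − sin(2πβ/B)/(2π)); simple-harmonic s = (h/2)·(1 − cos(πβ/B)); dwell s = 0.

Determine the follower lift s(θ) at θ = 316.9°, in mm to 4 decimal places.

seg 1 [0°–59.4°] uniform, h=11: full span → s += 11 → s = 11.0000
seg 2 [59.4°–232.4°] simple-harmonic, h=-7: full span → s += -7 → s = 4.0000
seg 3 [232.4°–264.4°] dwell: s stays 4.0000
seg 4 [264.4°–300°] cycloidal, h=15: full span → s += 15 → s = 19.0000
seg 5 [300°–360°] simple-harmonic, h=-9: θ=316.9° here. β=16.9, B=60. -9/2·(1 − cos(π·0.2817)) = -1.6498 → s = 17.3502

17.3502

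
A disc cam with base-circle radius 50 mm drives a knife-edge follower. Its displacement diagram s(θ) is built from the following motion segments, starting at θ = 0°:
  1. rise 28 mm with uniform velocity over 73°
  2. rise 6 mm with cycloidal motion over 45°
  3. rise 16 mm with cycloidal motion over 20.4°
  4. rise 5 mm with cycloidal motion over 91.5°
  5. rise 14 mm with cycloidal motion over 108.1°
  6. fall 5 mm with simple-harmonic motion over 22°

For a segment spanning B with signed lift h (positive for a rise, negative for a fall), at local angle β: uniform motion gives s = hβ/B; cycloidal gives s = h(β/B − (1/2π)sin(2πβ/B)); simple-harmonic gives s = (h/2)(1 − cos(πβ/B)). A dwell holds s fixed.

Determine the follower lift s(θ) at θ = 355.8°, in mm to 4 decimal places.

seg 1 [0°–73°] uniform, h=28: full span → s += 28 → s = 28.0000
seg 2 [73°–118°] cycloidal, h=6: full span → s += 6 → s = 34.0000
seg 3 [118°–138.4°] cycloidal, h=16: full span → s += 16 → s = 50.0000
seg 4 [138.4°–229.9°] cycloidal, h=5: full span → s += 5 → s = 55.0000
seg 5 [229.9°–338°] cycloidal, h=14: full span → s += 14 → s = 69.0000
seg 6 [338°–360°] simple-harmonic, h=-5: θ=355.8° here. β=17.8, B=22. -5/2·(1 − cos(π·0.8091)) = -4.5637 → s = 64.4363

64.4363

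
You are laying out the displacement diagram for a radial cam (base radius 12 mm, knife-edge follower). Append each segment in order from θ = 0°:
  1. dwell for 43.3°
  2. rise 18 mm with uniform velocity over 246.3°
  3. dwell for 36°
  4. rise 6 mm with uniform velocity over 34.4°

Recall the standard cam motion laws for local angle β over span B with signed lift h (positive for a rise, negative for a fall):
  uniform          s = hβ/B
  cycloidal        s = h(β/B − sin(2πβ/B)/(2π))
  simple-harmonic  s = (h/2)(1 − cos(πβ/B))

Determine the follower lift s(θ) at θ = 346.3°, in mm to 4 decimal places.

seg 1 [0°–43.3°] dwell: s stays 0.0000
seg 2 [43.3°–289.6°] uniform, h=18: full span → s += 18 → s = 18.0000
seg 3 [289.6°–325.6°] dwell: s stays 18.0000
seg 4 [325.6°–360°] uniform, h=6: θ=346.3° here. β=20.7, B=34.4. 6·20.7/34.4 = 3.6105 → s = 21.6105

21.6105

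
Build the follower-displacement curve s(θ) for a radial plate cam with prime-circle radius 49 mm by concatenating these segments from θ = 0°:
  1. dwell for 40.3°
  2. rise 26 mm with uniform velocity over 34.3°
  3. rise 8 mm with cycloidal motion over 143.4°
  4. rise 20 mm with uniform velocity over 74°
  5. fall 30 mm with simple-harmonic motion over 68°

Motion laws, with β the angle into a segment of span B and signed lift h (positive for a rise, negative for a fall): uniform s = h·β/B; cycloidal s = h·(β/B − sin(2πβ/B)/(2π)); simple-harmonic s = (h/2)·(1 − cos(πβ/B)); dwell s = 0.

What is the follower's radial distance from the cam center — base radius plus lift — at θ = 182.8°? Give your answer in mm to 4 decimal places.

seg 1 [0°–40.3°] dwell: s stays 0.0000
seg 2 [40.3°–74.6°] uniform, h=26: full span → s += 26 → s = 26.0000
seg 3 [74.6°–218°] cycloidal, h=8: θ=182.8° here. β=108.2, B=143.4. 8·(0.7545 − sin(2π·0.7545)/(2π)) = 7.3090 → s = 33.3090
radial distance = base radius + s = 49 + 33.3090 = 82.3090

82.3090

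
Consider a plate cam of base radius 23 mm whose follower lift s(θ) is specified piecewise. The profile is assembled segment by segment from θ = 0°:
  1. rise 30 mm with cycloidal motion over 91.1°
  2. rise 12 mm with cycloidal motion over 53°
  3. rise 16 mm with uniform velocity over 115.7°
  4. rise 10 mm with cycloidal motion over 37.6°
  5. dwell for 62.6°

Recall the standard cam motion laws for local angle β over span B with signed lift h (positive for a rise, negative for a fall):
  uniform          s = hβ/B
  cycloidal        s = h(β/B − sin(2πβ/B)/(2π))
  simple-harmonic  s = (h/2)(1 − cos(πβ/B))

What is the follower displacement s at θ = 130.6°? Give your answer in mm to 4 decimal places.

seg 1 [0°–91.1°] cycloidal, h=30: full span → s += 30 → s = 30.0000
seg 2 [91.1°–144.1°] cycloidal, h=12: θ=130.6° here. β=39.5, B=53. 12·(0.7453 − sin(2π·0.7453)/(2π)) = 10.8524 → s = 40.8524

40.8524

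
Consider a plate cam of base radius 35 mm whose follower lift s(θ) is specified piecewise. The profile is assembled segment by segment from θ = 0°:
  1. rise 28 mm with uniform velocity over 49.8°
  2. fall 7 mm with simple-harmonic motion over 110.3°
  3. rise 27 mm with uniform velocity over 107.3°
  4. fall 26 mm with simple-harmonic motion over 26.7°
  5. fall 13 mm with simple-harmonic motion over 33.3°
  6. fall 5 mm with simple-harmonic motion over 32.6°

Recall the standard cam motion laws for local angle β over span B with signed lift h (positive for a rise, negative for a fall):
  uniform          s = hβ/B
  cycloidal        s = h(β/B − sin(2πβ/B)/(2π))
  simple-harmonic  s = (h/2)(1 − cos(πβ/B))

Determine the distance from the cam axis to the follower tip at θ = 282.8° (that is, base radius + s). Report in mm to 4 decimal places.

seg 1 [0°–49.8°] uniform, h=28: full span → s += 28 → s = 28.0000
seg 2 [49.8°–160.1°] simple-harmonic, h=-7: full span → s += -7 → s = 21.0000
seg 3 [160.1°–267.4°] uniform, h=27: full span → s += 27 → s = 48.0000
seg 4 [267.4°–294.1°] simple-harmonic, h=-26: θ=282.8° here. β=15.4, B=26.7. -26/2·(1 − cos(π·0.5768)) = -16.1054 → s = 31.8946
radial distance = base radius + s = 35 + 31.8946 = 66.8946

66.8946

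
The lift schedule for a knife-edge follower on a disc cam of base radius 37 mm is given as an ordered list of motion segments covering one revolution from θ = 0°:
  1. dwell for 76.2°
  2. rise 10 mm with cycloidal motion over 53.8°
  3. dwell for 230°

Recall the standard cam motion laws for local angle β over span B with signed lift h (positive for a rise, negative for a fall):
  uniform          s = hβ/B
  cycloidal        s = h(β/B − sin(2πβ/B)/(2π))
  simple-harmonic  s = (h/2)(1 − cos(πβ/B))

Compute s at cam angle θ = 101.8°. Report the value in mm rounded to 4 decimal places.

seg 1 [0°–76.2°] dwell: s stays 0.0000
seg 2 [76.2°–130°] cycloidal, h=10: θ=101.8° here. β=25.6, B=53.8. 10·(0.4758 − sin(2π·0.4758)/(2π)) = 4.5177 → s = 4.5177

4.5177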